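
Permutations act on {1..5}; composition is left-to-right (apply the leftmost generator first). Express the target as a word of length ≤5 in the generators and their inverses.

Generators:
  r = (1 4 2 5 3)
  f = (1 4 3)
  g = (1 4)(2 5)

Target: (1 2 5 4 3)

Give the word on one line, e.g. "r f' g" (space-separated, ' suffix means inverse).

  after f': (1 3 4)
  after r': (1 5 2 4 3)
  after f: (1 5 2 3 4)
  after r': (1 2 5 4 3)

f' r' f r'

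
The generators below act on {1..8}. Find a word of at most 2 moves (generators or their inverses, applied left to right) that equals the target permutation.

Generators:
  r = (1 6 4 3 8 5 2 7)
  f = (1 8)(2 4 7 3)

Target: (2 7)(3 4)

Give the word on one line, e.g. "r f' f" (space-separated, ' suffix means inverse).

f f

  after f: (1 8)(2 4 7 3)
  after f: (2 7)(3 4)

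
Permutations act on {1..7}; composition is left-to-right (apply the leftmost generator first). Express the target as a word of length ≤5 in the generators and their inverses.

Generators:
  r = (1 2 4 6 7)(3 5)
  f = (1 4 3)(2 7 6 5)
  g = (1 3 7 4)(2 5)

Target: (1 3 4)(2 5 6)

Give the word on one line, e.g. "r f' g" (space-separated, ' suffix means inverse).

  after r: (1 2 4 6 7)(3 5)
  after g: (1 5 7 3 2)(4 6)
  after f: (1 2 4 5 6 3 7)
  after r: (1 4 3)(2 6 5 7)
  after f: (1 3 4)(2 5 6)

r g f r f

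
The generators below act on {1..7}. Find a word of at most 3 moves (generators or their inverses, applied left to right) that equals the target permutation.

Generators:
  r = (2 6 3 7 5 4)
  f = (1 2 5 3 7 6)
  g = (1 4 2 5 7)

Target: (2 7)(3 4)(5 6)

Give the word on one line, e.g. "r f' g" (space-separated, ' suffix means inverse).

  after r: (2 6 3 7 5 4)
  after r: (2 3 5)(4 6 7)
  after r: (2 7)(3 4)(5 6)

r r r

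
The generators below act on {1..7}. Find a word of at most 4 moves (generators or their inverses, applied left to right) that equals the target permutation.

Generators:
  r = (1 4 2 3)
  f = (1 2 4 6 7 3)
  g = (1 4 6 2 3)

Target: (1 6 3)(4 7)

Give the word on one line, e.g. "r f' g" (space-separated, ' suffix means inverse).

f r' f

  after f: (1 2 4 6 7 3)
  after r': (1 4 6 7 2)
  after f: (1 6 3)(4 7)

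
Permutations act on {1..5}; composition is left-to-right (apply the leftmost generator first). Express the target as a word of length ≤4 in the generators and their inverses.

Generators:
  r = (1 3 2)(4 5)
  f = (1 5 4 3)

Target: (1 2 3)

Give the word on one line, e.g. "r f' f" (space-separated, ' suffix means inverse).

r r

  after r: (1 3 2)(4 5)
  after r: (1 2 3)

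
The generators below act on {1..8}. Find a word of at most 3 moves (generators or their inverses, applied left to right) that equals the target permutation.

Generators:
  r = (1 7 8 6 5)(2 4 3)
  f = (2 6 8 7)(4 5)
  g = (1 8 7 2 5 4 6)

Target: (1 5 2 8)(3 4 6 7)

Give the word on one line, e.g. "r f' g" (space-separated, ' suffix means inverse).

f r'

  after f: (2 6 8 7)(4 5)
  after r': (1 5 2 8)(3 4 6 7)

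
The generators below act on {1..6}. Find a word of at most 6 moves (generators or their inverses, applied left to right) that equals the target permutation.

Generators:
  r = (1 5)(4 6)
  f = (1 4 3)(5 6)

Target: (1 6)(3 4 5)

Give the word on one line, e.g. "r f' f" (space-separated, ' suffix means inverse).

r' f' r r

  after r': (1 5)(4 6)
  after f': (1 6)(3 4 5)
  after r: (1 4)(3 6 5)
  after r: (1 6)(3 4 5)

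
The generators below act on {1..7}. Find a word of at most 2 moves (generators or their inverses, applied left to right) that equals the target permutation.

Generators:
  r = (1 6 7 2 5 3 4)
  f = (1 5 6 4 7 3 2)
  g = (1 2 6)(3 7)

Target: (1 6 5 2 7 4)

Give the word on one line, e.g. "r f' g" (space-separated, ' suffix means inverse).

  after f': (1 2 3 7 4 6 5)
  after g: (1 6 5 2 7 4)

f' g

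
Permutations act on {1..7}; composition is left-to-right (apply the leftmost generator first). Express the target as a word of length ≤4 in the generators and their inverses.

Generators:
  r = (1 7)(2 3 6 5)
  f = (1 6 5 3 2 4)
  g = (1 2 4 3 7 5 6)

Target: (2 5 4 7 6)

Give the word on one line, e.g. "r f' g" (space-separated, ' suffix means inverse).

  after g: (1 2 4 3 7 5 6)
  after r': (1 5 3)(2 4)(6 7)
  after g': (1 7 5 4)(3 6)
  after r': (2 5 4 7 6)

g r' g' r'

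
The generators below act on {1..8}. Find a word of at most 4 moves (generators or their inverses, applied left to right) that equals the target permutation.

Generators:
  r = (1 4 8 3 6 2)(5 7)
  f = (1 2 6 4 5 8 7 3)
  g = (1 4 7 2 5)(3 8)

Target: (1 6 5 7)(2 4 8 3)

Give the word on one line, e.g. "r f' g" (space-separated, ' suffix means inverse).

  after f: (1 2 6 4 5 8 7 3)
  after f: (1 6 5 7)(2 4 8 3)

f f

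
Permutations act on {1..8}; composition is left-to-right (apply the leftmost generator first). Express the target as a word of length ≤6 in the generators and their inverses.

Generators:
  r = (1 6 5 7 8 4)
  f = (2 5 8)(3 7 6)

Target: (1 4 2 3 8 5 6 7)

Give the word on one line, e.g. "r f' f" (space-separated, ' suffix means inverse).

  after f': (2 8 5)(3 6 7)
  after f': (2 5 8)(3 7 6)
  after r': (1 4 8 2 6 3 5 7)
  after f: (1 4 2 3 8 5 6 7)

f' f' r' f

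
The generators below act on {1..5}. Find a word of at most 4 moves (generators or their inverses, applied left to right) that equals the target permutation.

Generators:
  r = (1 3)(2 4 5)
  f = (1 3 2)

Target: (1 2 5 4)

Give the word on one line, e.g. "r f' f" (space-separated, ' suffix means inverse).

r' f' f'

  after r': (1 3)(2 5 4)
  after f': (2 5 4 3)
  after f': (1 2 5 4)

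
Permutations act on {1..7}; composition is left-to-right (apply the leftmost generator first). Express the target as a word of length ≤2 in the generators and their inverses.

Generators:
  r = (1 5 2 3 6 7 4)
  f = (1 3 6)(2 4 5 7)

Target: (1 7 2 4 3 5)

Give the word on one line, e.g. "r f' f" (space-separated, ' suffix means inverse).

  after f': (1 6 3)(2 7 5 4)
  after r: (1 7 2 4 3 5)

f' r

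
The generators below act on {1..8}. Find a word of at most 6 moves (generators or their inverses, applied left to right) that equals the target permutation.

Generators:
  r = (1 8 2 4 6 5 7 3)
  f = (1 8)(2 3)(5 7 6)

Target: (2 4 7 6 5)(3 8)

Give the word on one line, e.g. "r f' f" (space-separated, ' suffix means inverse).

  after f': (1 8)(2 3)(5 6 7)
  after f': (5 7 6)
  after r: (1 8 2 4 6 7 5 3)
  after f': (2 4 7 6 5)(3 8)

f' f' r f'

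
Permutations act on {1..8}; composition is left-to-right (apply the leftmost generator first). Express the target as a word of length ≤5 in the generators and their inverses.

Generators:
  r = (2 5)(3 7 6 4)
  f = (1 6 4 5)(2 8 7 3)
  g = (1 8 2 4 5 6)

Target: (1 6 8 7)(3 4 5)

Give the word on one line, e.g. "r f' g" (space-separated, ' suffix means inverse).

r g' f r'

  after r: (2 5)(3 7 6 4)
  after g': (1 6 2 4 3 7 5 8)
  after f: (1 4 2 5 7)(6 8)
  after r': (1 6 8 7)(3 4 5)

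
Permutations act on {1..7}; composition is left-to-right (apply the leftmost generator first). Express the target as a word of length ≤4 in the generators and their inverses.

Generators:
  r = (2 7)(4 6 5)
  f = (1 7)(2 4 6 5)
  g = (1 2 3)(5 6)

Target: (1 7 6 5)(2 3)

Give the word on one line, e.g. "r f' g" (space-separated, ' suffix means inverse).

  after r: (2 7)(4 6 5)
  after f': (1 7 5 2)
  after g': (1 7 6 5)(2 3)

r f' g'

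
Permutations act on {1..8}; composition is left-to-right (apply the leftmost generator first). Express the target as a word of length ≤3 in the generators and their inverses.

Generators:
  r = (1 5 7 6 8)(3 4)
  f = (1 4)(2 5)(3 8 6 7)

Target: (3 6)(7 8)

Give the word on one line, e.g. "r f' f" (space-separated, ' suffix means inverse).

  after f: (1 4)(2 5)(3 8 6 7)
  after f: (3 6)(7 8)

f f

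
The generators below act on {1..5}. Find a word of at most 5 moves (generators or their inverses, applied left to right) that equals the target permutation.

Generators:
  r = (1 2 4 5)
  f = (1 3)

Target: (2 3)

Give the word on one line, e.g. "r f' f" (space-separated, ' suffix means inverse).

  after r': (1 5 4 2)
  after f: (1 5 4 2 3)
  after r': (1 4)(2 3 5)
  after r': (1 2 3 4 5)
  after r': (2 3)

r' f r' r' r'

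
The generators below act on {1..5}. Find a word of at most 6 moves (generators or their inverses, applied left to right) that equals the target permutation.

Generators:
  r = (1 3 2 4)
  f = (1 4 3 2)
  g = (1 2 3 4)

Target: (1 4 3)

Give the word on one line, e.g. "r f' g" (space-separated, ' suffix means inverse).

  after f: (1 4 3 2)
  after g': (1 3)(2 4)
  after f: (1 2 3 4)
  after r: (1 4 3)

f g' f r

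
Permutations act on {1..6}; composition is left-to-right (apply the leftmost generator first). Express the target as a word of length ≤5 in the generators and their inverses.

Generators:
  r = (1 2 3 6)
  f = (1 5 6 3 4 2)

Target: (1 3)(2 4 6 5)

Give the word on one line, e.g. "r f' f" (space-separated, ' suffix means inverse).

  after r: (1 2 3 6)
  after f: (2 4)(5 6)
  after r': (1 6 5 3 2 4)
  after r': (1 3)(2 4 6 5)

r f r' r'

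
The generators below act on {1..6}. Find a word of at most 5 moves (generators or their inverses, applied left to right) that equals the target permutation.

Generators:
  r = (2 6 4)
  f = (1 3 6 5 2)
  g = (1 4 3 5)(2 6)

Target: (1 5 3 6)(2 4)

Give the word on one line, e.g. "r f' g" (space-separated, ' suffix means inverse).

f' f' r

  after f': (1 2 5 6 3)
  after f': (1 5 3 2 6)
  after r: (1 5 3 6)(2 4)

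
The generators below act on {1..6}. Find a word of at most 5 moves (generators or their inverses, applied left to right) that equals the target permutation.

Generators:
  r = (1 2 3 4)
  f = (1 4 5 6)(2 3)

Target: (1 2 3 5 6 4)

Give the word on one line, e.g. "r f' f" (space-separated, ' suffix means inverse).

r' r' f' r f'

  after r': (1 4 3 2)
  after r': (1 3)(2 4)
  after f': (1 2)(3 6 5 4)
  after r: (1 3 6 5)
  after f': (1 2 3 5 6 4)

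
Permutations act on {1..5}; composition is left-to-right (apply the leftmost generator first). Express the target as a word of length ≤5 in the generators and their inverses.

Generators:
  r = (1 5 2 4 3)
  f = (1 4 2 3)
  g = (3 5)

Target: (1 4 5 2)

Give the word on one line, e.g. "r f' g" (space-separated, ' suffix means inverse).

g' r' r'

  after g': (3 5)
  after r': (1 3)(2 5 4)
  after r': (1 4 5 2)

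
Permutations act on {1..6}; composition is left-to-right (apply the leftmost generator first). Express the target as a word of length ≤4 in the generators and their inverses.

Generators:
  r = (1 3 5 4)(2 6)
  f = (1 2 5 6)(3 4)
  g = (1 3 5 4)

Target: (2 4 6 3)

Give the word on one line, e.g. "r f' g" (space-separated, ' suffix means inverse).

r f' g

  after r: (1 3 5 4)(2 6)
  after f': (1 4 6)(2 5 3)
  after g: (2 4 6 3)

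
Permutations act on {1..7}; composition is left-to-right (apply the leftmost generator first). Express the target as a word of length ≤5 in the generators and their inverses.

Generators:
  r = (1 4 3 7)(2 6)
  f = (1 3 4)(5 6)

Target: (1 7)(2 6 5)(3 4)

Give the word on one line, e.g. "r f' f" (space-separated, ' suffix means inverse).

  after r: (1 4 3 7)(2 6)
  after f': (1 3 7 4)(2 5 6)
  after r: (1 7 3)(2 5)
  after f': (1 7)(2 6 5)(3 4)

r f' r f'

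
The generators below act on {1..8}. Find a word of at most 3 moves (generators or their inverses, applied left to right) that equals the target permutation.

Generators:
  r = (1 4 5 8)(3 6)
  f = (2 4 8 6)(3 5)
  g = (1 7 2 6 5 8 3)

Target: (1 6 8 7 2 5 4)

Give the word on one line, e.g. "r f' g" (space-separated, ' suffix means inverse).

r f' g

  after r: (1 4 5 8)(3 6)
  after f': (1 2 6 5 4 3 8)
  after g: (1 6 8 7 2 5 4)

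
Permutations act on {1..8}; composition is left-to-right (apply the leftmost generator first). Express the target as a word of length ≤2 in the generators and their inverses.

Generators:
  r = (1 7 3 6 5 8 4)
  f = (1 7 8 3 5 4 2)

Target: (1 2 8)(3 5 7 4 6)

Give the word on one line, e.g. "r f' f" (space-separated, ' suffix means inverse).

  after f': (1 2 4 5 3 8 7)
  after r': (1 2 8)(3 5 7 4 6)

f' r'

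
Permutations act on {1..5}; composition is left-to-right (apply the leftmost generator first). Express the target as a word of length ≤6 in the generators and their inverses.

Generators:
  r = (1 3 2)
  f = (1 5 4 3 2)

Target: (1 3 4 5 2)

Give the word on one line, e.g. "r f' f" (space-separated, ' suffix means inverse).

f r f f

  after f: (1 5 4 3 2)
  after r: (1 5 4 2 3)
  after f: (1 4)(3 5)
  after f: (1 3 4 5 2)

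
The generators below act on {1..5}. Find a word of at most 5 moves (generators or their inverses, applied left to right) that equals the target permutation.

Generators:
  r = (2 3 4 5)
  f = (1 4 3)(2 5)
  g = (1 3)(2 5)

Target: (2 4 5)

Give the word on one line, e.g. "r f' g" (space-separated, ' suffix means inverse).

r f' g'

  after r: (2 3 4 5)
  after f': (1 3)(2 4)
  after g': (2 4 5)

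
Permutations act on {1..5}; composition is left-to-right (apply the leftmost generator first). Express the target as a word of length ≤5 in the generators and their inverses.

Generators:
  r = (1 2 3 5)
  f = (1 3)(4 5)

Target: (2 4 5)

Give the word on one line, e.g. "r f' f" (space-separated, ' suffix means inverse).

  after r: (1 2 3 5)
  after r: (1 3)(2 5)
  after f': (2 4 5)

r r f'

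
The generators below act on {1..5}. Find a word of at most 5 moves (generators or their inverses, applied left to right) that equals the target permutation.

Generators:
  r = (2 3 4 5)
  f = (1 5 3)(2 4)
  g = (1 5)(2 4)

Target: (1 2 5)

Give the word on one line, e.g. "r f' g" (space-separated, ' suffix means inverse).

r f r' f

  after r: (2 3 4 5)
  after f: (1 5 4 3 2)
  after r': (1 4 2)(3 5)
  after f: (1 2 5)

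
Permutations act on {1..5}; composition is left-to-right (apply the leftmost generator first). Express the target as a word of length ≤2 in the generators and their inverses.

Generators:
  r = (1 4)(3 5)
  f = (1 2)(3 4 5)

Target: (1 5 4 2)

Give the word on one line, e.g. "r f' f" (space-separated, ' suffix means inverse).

r f

  after r: (1 4)(3 5)
  after f: (1 5 4 2)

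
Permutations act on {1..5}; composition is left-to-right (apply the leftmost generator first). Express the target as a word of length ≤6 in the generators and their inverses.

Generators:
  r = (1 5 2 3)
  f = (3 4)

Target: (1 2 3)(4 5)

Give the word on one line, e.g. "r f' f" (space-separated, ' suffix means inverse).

f r f' r f

  after f: (3 4)
  after r: (1 5 2 3 4)
  after f': (1 5 2 4)
  after r: (1 2 4 5 3)
  after f: (1 2 3)(4 5)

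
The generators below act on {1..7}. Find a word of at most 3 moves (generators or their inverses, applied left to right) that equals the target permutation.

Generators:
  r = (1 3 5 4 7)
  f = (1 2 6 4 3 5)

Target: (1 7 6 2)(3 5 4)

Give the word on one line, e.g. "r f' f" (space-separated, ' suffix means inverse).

  after r': (1 7 4 5 3)
  after f': (1 7 6 2)(3 5 4)

r' f'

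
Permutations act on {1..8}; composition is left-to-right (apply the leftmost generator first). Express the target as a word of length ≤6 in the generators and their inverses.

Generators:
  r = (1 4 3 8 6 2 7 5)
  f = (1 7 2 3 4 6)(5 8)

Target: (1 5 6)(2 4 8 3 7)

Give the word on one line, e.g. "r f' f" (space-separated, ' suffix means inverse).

  after f': (1 6 4 3 2 7)(5 8)
  after f': (1 4 2)(3 7 6)
  after r: (1 3 5)(2 4 7)(6 8)
  after r: (1 8 2 3)(4 5)
  after f: (1 5 6)(2 4 8 3 7)

f' f' r r f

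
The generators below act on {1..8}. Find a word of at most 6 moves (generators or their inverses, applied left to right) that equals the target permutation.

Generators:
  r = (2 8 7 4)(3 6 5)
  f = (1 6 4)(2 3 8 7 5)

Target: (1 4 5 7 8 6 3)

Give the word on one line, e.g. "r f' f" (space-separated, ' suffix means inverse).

r' r' f f

  after r': (2 4 7 8)(3 5 6)
  after r': (2 7)(3 6 5)(4 8)
  after f: (1 6 2 5 8)(3 4 7)
  after f: (1 4 5 7 8 6 3)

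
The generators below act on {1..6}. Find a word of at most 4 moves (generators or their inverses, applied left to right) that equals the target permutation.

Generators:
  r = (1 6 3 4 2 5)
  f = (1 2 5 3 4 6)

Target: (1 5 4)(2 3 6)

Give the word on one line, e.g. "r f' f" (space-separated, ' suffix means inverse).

  after f: (1 2 5 3 4 6)
  after f: (1 5 4)(2 3 6)

f f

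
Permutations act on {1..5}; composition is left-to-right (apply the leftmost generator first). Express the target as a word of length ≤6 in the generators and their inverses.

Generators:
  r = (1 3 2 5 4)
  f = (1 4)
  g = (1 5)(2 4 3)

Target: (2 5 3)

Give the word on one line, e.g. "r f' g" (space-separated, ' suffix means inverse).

  after g': (1 5)(2 3 4)
  after f': (1 5 4 2 3)
  after r: (1 4 5)
  after r: (2 5 3)

g' f' r r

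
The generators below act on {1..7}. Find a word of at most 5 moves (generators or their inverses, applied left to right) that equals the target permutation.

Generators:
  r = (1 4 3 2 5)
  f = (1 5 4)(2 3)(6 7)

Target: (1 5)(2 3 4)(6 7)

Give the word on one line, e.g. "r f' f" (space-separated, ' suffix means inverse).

r' f f r f'

  after r': (1 5 2 3 4)
  after f: (1 4 5 3)(6 7)
  after f: (2 3 5)
  after r: (1 4 3)
  after f': (1 5)(2 3 4)(6 7)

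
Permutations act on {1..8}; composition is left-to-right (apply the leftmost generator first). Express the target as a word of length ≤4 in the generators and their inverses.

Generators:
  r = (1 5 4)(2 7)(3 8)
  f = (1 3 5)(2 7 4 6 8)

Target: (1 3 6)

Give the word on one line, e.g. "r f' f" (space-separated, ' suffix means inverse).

  after f': (1 5 3)(2 8 6 4 7)
  after r: (1 4 2 3 5 8 6)
  after r: (2 8 6 5 3 4 7)
  after f: (1 3 6)

f' r r f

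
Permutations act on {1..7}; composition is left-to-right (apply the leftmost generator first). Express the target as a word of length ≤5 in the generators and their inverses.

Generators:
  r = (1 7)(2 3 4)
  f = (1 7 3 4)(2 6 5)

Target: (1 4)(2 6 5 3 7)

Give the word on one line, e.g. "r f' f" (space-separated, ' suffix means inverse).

  after f': (1 4 3 7)(2 5 6)
  after f': (1 3)(2 6 5)(4 7)
  after r: (1 4)(2 6 5 3 7)

f' f' r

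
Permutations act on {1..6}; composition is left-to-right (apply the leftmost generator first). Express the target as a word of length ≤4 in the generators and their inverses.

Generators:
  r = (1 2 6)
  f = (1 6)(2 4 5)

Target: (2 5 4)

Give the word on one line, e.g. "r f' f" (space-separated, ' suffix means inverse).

  after f: (1 6)(2 4 5)
  after f: (2 5 4)

f f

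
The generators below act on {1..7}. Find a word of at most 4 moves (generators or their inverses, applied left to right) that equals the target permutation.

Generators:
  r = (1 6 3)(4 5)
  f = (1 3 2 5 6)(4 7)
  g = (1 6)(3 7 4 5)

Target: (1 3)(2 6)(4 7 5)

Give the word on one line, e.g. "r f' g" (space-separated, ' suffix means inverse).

  after g': (1 6)(3 5 4 7)
  after f: (2 5 7)(3 6)
  after f: (1 3)(2 6)(4 7 5)

g' f f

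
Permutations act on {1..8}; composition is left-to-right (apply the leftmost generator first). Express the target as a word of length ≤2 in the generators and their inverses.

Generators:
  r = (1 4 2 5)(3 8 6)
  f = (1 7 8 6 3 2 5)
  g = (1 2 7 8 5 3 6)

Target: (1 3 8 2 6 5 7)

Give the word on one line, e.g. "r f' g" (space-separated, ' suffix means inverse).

g' g'

  after g': (1 6 3 5 8 7 2)
  after g': (1 3 8 2 6 5 7)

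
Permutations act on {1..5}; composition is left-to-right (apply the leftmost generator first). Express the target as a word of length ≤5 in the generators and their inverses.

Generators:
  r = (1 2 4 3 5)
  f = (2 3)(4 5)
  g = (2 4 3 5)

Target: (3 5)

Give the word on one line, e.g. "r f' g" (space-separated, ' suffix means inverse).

  after r: (1 2 4 3 5)
  after g: (1 4 5)(2 3)
  after r: (1 3 4)(2 5)
  after r: (1 5 4 2)
  after r: (3 5)

r g r r r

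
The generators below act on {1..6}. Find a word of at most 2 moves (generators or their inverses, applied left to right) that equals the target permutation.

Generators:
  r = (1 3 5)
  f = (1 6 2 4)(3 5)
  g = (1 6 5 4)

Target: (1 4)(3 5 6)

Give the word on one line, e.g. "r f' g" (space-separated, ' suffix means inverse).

  after g': (1 4 5 6)
  after r: (1 4)(3 5 6)

g' r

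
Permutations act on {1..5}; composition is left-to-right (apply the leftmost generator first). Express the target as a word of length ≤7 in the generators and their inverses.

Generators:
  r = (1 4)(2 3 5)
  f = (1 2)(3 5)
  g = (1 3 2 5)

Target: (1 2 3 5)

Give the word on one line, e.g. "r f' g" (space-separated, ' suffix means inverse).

  after g: (1 3 2 5)
  after f': (1 5 2 3)
  after f': (1 3 2 5)
  after r: (1 5 4)
  after r: (1 2 3 5)

g f' f' r r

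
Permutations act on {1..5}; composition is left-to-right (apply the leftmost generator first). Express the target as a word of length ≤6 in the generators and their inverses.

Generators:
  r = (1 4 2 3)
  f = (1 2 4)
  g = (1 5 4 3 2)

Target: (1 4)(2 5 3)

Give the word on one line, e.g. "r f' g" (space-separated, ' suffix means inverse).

f g' r' f

  after f: (1 2 4)
  after g': (1 3 4 2 5)
  after r': (1 2 5 3)
  after f: (1 4)(2 5 3)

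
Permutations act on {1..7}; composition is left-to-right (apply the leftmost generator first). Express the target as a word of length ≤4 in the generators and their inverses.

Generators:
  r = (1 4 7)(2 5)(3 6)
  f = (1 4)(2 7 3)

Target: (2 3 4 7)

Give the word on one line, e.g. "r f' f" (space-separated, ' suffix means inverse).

  after f': (1 4)(2 3 7)
  after r: (1 7 5 2 6 3)
  after r: (2 3 4 7)

f' r r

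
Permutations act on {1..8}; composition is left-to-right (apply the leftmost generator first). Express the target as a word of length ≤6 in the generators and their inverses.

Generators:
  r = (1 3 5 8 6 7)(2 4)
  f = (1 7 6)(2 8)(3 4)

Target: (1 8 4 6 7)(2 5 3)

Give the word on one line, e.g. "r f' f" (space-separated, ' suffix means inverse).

f' r' f f

  after f': (1 6 7)(2 8)(3 4)
  after r': (1 8 4)(2 5 3)
  after f: (1 2 5 4 7 6)(3 8)
  after f: (1 8 4 6 7)(2 5 3)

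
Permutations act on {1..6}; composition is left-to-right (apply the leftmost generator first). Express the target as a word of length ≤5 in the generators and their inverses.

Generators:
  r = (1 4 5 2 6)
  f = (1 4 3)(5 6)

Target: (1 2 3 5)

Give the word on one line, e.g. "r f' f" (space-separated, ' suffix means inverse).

r' f' r f f

  after r': (1 6 2 5 4)
  after f': (1 5)(2 6)(3 4)
  after r: (1 2)(3 5 4)
  after f: (1 2 4)(3 6 5)
  after f: (1 2 3 5)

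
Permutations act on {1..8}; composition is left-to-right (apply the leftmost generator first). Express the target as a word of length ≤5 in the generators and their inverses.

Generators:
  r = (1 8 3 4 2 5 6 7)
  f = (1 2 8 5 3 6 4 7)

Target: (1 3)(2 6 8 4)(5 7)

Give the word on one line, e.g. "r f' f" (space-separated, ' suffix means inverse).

f r f

  after f: (1 2 8 5 3 6 4 7)
  after r: (1 5 4)(2 3 7 8 6)
  after f: (1 3)(2 6 8 4)(5 7)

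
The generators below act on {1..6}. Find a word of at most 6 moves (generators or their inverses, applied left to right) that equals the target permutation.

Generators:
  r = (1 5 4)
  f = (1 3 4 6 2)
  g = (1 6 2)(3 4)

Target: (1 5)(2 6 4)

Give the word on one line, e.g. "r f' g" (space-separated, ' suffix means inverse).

f f r' g' f

  after f: (1 3 4 6 2)
  after f: (1 4 2 3 6)
  after r': (1 5)(2 3 6 4)
  after g': (1 5 2 4 6 3)
  after f: (1 5)(2 6 4)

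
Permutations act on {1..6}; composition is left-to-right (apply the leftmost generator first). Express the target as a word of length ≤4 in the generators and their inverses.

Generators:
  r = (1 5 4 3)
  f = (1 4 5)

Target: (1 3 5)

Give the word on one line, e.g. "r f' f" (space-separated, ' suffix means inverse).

r f r'

  after r: (1 5 4 3)
  after f: (3 4)
  after r': (1 3 5)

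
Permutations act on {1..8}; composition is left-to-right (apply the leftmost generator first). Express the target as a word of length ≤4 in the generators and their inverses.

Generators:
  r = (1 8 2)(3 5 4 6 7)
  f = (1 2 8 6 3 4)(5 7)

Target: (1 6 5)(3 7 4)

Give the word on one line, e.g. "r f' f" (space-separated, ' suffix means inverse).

r f

  after r: (1 8 2)(3 5 4 6 7)
  after f: (1 6 5)(3 7 4)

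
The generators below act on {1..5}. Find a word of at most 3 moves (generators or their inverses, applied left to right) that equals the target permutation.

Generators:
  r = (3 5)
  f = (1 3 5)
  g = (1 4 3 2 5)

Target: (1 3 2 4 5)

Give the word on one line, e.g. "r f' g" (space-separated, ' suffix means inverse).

  after f': (1 5 3)
  after g': (1 2 3 5 4)
  after g': (1 3 2 4 5)

f' g' g'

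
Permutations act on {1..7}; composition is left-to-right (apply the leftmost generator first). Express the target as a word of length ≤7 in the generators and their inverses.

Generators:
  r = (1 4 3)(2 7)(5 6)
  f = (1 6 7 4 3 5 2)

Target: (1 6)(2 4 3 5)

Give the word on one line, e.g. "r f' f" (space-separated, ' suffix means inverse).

f f r f' r'

  after f: (1 6 7 4 3 5 2)
  after f: (1 7 3 2 6 4 5)
  after r: (1 2 5 4 6 3 7)
  after f': (1 5 7 2 3 6 4)
  after r': (1 6)(2 4 3 5)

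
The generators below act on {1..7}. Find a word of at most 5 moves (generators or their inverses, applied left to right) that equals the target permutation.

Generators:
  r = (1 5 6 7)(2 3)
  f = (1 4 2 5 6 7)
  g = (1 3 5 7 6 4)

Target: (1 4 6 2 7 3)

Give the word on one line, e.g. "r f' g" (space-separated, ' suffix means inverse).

f r r f' g'

  after f: (1 4 2 5 6 7)
  after r: (1 4 3 2 6)(5 7)
  after r: (1 4 2 7 6 5)
  after f': (2 6)(5 7)
  after g': (1 4 6 2 7 3)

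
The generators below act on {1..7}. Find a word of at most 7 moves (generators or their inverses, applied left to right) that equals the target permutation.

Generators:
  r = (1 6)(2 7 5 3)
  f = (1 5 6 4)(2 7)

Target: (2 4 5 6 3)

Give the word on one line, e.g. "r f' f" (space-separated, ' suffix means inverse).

  after r: (1 6)(2 7 5 3)
  after r: (2 5)(3 7)
  after f': (1 4 6 5 7 3 2)
  after r: (1 4)(2 6 3 7)
  after f: (2 4 5 6 3)

r r f' r f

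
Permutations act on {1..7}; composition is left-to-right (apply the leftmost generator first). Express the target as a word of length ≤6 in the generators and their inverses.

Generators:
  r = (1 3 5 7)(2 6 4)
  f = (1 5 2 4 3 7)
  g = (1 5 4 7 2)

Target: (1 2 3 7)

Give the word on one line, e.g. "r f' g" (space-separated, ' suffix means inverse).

f' r g g r

  after f': (1 7 3 4 2 5)
  after r: (2 7 5 3)(4 6)
  after g: (1 5 3)(4 6 7)
  after g: (1 4 6 2)(3 5)
  after r: (1 2 3 7)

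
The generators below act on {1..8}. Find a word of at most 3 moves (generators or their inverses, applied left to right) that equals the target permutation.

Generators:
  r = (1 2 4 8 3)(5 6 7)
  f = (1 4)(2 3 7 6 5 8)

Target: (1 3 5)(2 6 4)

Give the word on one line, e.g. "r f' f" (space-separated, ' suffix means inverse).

f f r'

  after f: (1 4)(2 3 7 6 5 8)
  after f: (2 7 5)(3 6 8)
  after r': (1 3 5)(2 6 4)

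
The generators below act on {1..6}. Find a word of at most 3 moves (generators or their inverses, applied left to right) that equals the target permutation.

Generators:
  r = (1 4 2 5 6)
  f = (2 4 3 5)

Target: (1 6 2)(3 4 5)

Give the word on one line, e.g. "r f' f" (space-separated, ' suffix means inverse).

f r' f

  after f: (2 4 3 5)
  after r': (1 6 5 4 3 2)
  after f: (1 6 2)(3 4 5)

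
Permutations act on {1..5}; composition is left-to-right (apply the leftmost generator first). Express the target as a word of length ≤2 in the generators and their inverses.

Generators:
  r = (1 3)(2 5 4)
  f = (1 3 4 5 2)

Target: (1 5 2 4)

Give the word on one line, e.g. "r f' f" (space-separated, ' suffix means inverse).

f' r

  after f': (1 2 5 4 3)
  after r: (1 5 2 4)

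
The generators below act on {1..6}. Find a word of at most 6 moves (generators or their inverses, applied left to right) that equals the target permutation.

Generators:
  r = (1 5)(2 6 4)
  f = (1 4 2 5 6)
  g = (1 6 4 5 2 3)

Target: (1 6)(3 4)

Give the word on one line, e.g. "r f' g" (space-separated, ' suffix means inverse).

  after g': (1 3 2 5 4 6)
  after f: (1 3 5 2 6 4)
  after r: (1 3)(2 4 5 6)
  after g: (2 5 4)(3 6)
  after g: (1 6)(3 4)

g' f r g g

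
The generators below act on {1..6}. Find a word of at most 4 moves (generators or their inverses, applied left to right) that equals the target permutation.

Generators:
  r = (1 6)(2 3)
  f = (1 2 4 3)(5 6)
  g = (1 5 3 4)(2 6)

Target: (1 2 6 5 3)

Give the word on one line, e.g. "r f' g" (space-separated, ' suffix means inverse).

g f' r f

  after g: (1 5 3 4)(2 6)
  after f': (1 6)(2 5 4 3)
  after r: (2 5 4)
  after f: (1 2 6 5 3)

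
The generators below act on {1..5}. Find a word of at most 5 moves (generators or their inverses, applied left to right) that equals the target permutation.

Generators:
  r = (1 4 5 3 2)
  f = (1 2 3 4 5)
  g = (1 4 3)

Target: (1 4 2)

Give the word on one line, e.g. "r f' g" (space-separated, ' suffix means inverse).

f r r

  after f: (1 2 3 4 5)
  after r: (3 5 4)
  after r: (1 4 2)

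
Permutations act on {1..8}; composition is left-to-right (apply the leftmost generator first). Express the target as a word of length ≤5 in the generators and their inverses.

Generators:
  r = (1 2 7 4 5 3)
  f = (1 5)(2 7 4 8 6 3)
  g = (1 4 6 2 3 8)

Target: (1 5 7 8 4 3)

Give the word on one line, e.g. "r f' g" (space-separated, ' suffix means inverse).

r' f g r f

  after r': (1 3 5 4 7 2)
  after f: (1 2 5 8 6 3)
  after g: (1 3 4 6 8 2 5)
  after r: (2 3 5)(4 6 8 7)
  after f: (1 5 7 8 4 3)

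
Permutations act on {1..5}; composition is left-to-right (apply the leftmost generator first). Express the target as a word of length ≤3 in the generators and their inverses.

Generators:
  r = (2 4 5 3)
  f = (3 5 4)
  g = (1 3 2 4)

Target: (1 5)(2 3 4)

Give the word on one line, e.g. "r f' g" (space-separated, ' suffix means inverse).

r' g r'

  after r': (2 3 5 4)
  after g: (1 3 5)
  after r': (1 5)(2 3 4)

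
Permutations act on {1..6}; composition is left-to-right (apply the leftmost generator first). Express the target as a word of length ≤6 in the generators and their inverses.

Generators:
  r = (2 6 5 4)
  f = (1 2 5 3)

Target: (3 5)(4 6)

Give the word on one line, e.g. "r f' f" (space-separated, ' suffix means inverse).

f' r' r' f

  after f': (1 3 5 2)
  after r': (1 3 6 2)(4 5)
  after r': (1 3 2)(4 6)
  after f: (3 5)(4 6)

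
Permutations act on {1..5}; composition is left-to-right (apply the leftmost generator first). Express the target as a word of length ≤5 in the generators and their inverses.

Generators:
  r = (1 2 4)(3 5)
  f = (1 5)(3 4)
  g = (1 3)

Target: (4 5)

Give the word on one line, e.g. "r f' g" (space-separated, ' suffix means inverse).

  after f: (1 5)(3 4)
  after g: (1 5 3 4)
  after f: (4 5)

f g f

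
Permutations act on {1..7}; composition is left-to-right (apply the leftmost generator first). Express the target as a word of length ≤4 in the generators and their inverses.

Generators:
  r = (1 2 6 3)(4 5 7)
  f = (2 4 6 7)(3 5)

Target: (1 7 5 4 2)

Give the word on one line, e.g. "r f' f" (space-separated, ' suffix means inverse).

f' r' f r

  after f': (2 7 6 4)(3 5)
  after r': (1 3 4)(2 5 6 7)
  after f: (1 5 7 4)(2 3 6)
  after r: (1 7 5 4 2)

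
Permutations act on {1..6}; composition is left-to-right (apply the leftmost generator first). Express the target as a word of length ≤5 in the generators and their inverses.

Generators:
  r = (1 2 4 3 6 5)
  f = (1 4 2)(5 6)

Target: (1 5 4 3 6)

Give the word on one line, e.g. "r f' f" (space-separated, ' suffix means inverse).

  after f: (1 4 2)(5 6)
  after r: (1 3 6)
  after r: (1 6 2 4 3 5)
  after f: (1 5 4 3 6)

f r r f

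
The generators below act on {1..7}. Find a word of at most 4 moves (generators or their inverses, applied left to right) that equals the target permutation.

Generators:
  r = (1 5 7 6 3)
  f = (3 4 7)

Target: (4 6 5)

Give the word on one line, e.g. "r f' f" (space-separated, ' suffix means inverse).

r f' r'

  after r: (1 5 7 6 3)
  after f': (1 5 4 3)(6 7)
  after r': (4 6 5)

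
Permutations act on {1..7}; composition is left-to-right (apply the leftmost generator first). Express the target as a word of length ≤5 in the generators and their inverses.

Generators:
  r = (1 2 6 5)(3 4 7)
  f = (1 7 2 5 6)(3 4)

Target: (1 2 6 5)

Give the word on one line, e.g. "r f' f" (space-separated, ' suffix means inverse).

r' r' r'

  after r': (1 5 6 2)(3 7 4)
  after r': (1 6)(2 5)(3 4 7)
  after r': (1 2 6 5)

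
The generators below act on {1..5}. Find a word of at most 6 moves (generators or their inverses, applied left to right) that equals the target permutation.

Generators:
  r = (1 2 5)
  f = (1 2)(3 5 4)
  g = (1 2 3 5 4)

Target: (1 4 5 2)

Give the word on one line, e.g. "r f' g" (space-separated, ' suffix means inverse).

  after r: (1 2 5)
  after f': (2 3 4 5)
  after r: (1 2 3 4)
  after g': (3 5)
  after g': (1 4 5 2)

r f' r g' g'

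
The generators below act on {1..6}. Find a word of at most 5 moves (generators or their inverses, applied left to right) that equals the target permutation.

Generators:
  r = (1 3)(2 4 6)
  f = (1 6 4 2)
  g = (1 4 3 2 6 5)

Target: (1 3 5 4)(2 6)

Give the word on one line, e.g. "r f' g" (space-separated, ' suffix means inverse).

  after g': (1 5 6 2 3 4)
  after g': (1 6 3)(2 4 5)
  after f: (1 4 5)(3 6)
  after g: (1 3 5 4)(2 6)

g' g' f g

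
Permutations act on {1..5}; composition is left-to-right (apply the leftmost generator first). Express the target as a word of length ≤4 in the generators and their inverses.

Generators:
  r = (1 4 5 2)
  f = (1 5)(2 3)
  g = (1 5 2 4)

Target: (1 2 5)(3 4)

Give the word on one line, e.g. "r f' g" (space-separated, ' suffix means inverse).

  after r: (1 4 5 2)
  after g: (2 5 4)
  after f': (1 5 4 3 2)
  after g: (1 2 5)(3 4)

r g f' g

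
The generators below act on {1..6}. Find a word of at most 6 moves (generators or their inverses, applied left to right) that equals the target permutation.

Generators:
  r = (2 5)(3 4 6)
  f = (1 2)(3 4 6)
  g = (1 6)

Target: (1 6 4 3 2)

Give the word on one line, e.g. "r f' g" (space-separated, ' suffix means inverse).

  after r': (2 5)(3 6 4)
  after g: (1 6 4 3)(2 5)
  after r: (1 3)
  after f': (1 6 4 3 2)

r' g r f'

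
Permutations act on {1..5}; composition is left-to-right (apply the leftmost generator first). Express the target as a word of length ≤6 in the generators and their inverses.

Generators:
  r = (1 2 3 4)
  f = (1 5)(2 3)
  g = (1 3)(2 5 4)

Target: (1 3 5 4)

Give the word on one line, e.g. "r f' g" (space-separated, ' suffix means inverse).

  after r': (1 4 3 2)
  after f': (1 4 2 5)
  after r: (2 5)(3 4)
  after g': (1 3 5 4)

r' f' r g'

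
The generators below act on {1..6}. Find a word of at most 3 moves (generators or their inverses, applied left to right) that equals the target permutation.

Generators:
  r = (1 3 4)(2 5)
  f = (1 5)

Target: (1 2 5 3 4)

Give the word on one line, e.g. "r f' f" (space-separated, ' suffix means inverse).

  after f': (1 5)
  after r: (1 2 5 3 4)

f' r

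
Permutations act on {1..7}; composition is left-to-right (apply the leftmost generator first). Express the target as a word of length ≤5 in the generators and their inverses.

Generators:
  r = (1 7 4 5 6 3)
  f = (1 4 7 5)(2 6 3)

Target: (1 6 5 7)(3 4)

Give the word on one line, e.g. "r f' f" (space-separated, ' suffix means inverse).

r' f r f

  after r': (1 3 6 5 4 7)
  after f: (1 2 6)(4 5 7)
  after r: (1 2 3)(4 6 7 5)
  after f: (1 6 5 7)(3 4)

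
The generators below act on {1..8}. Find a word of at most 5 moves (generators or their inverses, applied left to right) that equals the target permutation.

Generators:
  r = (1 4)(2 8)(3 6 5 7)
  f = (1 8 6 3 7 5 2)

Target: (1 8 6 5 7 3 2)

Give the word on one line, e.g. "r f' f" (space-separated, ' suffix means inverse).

  after r: (1 4)(2 8)(3 6 5 7)
  after r: (3 5)(6 7)
  after f: (1 8 6 5 7 3 2)

r r f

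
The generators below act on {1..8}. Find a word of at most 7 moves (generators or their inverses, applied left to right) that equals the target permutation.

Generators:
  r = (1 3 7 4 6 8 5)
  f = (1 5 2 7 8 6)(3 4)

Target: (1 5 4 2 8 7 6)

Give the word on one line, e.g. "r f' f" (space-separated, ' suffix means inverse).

r f' r f r'

  after r: (1 3 7 4 6 8 5)
  after f': (1 4 8)(2 5 6 7 3)
  after r: (1 6 4 5 8 3 2)
  after f: (2 5 6 3 7 8 4)
  after r': (1 5 4 2 8 7 6)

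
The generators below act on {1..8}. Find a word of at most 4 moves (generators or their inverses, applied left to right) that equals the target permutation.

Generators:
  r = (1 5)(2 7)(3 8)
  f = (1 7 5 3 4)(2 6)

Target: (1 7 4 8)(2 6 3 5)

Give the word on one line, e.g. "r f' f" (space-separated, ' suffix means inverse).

f' r' f f

  after f': (1 4 3 5 7)(2 6)
  after r': (1 4 8 3)(2 6 7 5)
  after f: (3 7)(4 8)(5 6)
  after f: (1 7 4 8)(2 6 3 5)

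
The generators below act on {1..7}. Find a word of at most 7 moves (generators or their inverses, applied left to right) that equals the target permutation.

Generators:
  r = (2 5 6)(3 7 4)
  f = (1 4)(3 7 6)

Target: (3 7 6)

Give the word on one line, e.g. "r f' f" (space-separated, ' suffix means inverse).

  after f': (1 4)(3 6 7)
  after r': (1 7 4)(2 6 3 5)
  after r': (1 3 2 5 6 4)
  after r': (1 4)(3 6 7)
  after f': (3 7 6)

f' r' r' r' f'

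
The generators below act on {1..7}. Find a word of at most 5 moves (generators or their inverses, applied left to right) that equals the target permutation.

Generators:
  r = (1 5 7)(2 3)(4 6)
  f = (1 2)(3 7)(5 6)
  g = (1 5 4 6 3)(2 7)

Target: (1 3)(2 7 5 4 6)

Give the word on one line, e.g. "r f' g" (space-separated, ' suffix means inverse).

f g' f'

  after f: (1 2)(3 7)(5 6)
  after g': (1 7 6)(2 3)(4 5)
  after f': (1 3)(2 7 5 4 6)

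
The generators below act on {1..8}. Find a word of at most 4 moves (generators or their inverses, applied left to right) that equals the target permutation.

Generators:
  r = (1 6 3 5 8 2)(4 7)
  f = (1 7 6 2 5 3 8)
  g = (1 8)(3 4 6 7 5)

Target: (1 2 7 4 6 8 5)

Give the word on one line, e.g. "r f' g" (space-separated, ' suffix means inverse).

r f

  after r: (1 6 3 5 8 2)(4 7)
  after f: (1 2 7 4 6 8 5)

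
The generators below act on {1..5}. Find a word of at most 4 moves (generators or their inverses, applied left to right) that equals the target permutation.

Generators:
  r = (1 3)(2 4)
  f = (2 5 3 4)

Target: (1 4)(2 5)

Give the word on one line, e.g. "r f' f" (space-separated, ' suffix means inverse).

f' r f

  after f': (2 4 3 5)
  after r: (1 3 5 4)
  after f: (1 4)(2 5)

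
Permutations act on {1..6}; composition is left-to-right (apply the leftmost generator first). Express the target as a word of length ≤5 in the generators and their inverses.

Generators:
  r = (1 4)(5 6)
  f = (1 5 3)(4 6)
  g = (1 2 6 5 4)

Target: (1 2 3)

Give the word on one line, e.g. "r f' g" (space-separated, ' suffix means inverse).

f r g' f'

  after f: (1 5 3)(4 6)
  after r: (1 6)(3 4 5)
  after g': (1 2)(3 5)(4 6)
  after f': (1 2 3)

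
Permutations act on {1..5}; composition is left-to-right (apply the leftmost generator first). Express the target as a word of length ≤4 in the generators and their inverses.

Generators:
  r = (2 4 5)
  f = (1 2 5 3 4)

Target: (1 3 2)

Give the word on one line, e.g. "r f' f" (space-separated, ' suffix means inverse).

f r' f r

  after f: (1 2 5 3 4)
  after r': (1 5 3 2 4)
  after f: (1 3 5 4 2)
  after r: (1 3 2)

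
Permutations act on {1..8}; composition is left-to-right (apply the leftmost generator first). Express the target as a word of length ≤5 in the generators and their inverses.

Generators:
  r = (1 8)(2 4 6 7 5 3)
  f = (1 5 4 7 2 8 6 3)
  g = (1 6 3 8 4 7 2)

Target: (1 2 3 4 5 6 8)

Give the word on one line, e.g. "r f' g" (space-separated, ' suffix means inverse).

  after r: (1 8)(2 4 6 7 5 3)
  after f: (1 6 2 7 4 3 8 5)
  after g: (1 3 4 8 5 6)
  after g: (1 8 5 3 7 2)
  after f': (1 2 3 4 5 6 8)

r f g g f'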